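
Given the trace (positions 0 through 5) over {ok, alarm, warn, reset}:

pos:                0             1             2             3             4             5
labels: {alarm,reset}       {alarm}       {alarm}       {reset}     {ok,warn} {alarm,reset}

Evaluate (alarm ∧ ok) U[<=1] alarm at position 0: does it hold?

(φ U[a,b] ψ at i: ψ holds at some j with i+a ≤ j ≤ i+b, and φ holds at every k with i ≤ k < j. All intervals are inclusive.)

Yes

Need some j in [0,1] with alarm, and (alarm ∧ ok) at every k in [0,j-1].
  j=0: alarm holds; no prefix to check → satisfied.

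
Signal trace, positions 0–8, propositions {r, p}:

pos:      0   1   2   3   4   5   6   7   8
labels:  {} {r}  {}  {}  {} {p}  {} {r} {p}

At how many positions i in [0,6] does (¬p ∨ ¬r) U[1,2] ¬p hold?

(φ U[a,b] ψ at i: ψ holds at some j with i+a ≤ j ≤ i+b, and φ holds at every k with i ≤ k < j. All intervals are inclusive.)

Evaluate at each i in [0,6]:
  i=0: ✓ (rhs at j=1; lhs holds on [0,0])
  i=1: ✓ (rhs at j=2; lhs holds on [1,1])
  i=2: ✓ (rhs at j=3; lhs holds on [2,2])
  i=3: ✓ (rhs at j=4; lhs holds on [3,3])
  i=4: ✓ (rhs at j=6; lhs holds on [4,5])
  i=5: ✓ (rhs at j=6; lhs holds on [5,5])
  i=6: ✓ (rhs at j=7; lhs holds on [6,6])
Positions where it holds: {0, 1, 2, 3, 4, 5, 6} → 7.

7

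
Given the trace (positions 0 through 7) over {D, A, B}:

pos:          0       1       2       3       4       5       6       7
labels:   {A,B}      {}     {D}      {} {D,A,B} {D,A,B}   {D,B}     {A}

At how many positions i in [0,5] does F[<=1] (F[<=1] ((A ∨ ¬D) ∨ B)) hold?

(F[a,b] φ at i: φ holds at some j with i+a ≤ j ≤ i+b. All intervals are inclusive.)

Evaluate at each i in [0,5]:
  i=0: ✓ (witness j=0)
  i=1: ✓ (witness j=1)
  i=2: ✓ (witness j=2)
  i=3: ✓ (witness j=3)
  i=4: ✓ (witness j=4)
  i=5: ✓ (witness j=5)
Positions where it holds: {0, 1, 2, 3, 4, 5} → 6.

6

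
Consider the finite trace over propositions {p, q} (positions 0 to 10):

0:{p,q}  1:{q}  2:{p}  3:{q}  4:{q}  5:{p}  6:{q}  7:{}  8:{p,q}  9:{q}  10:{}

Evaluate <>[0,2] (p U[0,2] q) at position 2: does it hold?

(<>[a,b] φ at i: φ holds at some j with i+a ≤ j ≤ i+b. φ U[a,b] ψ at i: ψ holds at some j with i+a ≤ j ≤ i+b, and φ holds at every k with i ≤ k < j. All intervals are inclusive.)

Check (p U[0,2] q) at each j in [2,4]:
  j=2: holds
  j=3: holds
  j=4: holds
Found at j=2 → formula holds.

Yes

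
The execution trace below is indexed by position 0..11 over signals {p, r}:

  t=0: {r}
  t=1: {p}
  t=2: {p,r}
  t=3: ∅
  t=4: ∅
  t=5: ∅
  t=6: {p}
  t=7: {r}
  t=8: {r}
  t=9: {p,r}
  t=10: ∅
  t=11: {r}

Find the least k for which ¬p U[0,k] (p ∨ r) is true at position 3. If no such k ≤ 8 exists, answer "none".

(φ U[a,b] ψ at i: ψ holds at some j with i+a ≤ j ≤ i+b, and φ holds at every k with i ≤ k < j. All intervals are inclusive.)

3

Need earliest j ≥ 3 with (p ∨ r), and ¬p at every k in [3,j-1].
  j=3: rhs fails.
  j=4: rhs fails.
  j=5: rhs fails.
  j=6: rhs holds; lhs holds on [3,5]. k = 3.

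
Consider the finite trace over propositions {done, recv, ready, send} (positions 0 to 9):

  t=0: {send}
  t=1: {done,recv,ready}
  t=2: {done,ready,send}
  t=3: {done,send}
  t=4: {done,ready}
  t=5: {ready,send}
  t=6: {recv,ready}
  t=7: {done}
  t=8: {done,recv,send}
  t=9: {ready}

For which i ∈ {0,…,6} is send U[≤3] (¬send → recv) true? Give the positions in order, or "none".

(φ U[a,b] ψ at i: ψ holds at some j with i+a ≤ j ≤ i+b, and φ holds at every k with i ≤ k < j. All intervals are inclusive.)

Evaluate at each i in [0,6]:
  i=0: ✓ (rhs at j=0)
  i=1: ✓ (rhs at j=1)
  i=2: ✓ (rhs at j=2)
  i=3: ✓ (rhs at j=3)
  i=4: ✗ (lhs fails at k=4 before rhs at j=5)
  i=5: ✓ (rhs at j=5)
  i=6: ✓ (rhs at j=6)

0, 1, 2, 3, 5, 6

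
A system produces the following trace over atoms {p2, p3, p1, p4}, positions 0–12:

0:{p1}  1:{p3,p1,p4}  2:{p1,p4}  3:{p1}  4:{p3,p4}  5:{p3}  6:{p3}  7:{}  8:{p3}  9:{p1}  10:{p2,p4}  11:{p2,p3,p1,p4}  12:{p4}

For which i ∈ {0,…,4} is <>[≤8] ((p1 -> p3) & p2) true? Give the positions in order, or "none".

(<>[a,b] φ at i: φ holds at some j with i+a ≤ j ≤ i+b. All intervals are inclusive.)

Evaluate at each i in [0,4]:
  i=0: ✗ (none in [0,8])
  i=1: ✗ (none in [1,9])
  i=2: ✓ (witness j=10)
  i=3: ✓ (witness j=10)
  i=4: ✓ (witness j=10)

2, 3, 4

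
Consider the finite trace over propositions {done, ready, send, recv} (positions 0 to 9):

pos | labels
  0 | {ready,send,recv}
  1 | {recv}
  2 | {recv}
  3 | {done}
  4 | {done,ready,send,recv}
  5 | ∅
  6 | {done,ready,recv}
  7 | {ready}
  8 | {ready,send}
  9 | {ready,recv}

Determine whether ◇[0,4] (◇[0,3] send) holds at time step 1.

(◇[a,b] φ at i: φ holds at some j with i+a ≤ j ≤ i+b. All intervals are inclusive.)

Holds

Check ◇[0,3] send at each j in [1,5]:
  j=1: holds (witness at 4)
  j=2: holds (witness at 4)
  j=3: holds (witness at 4)
  j=4: holds (witness at 4)
  j=5: holds (witness at 8)
Found at j=1 → formula holds.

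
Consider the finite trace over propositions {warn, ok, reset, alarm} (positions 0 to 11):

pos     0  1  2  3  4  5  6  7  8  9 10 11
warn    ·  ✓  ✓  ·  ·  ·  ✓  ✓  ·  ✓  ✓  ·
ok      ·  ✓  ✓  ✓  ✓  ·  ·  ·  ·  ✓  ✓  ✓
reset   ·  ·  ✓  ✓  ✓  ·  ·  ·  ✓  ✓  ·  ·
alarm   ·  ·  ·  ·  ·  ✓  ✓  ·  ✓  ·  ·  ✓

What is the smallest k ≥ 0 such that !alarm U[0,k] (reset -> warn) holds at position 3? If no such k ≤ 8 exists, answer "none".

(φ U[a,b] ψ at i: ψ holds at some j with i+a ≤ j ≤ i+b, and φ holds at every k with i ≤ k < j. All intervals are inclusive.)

2

Need earliest j ≥ 3 with (reset -> warn), and !alarm at every k in [3,j-1].
  j=3: rhs fails.
  j=4: rhs fails.
  j=5: rhs holds; lhs holds on [3,4]. k = 2.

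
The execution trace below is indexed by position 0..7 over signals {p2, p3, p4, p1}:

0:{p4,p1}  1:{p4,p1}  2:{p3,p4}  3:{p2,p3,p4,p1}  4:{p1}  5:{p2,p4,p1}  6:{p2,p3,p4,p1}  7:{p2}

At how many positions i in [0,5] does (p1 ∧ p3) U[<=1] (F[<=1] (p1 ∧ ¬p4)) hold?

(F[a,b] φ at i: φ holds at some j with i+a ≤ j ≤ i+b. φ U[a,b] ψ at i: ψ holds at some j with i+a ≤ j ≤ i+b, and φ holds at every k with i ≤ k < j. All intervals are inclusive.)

Evaluate at each i in [0,5]:
  i=0: ✗ (no rhs in [0,1])
  i=1: ✗ (no rhs in [1,2])
  i=2: ✗ (lhs fails at k=2 before rhs at j=3)
  i=3: ✓ (rhs at j=3)
  i=4: ✓ (rhs at j=4)
  i=5: ✗ (no rhs in [5,6])
Positions where it holds: {3, 4} → 2.

2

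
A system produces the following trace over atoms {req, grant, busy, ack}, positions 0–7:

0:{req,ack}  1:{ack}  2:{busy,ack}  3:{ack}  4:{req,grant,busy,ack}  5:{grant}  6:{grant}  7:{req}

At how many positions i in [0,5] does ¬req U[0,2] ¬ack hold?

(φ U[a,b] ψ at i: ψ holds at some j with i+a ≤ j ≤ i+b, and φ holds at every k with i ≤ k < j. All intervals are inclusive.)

Evaluate at each i in [0,5]:
  i=0: ✗ (no rhs in [0,2])
  i=1: ✗ (no rhs in [1,3])
  i=2: ✗ (no rhs in [2,4])
  i=3: ✗ (lhs fails at k=4 before rhs at j=5)
  i=4: ✗ (lhs fails at k=4 before rhs at j=5)
  i=5: ✓ (rhs at j=5)
Positions where it holds: {5} → 1.

1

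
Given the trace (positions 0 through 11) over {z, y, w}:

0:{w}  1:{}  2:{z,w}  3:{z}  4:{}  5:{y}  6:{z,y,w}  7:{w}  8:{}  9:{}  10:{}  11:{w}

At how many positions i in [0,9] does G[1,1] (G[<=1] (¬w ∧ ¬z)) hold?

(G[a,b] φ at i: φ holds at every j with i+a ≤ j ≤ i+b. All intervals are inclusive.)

3

Evaluate at each i in [0,9]:
  i=0: ✗ (fails at j=1)
  i=1: ✗ (fails at j=2)
  i=2: ✗ (fails at j=3)
  i=3: ✓ (all of [4,4])
  i=4: ✗ (fails at j=5)
  i=5: ✗ (fails at j=6)
  i=6: ✗ (fails at j=7)
  i=7: ✓ (all of [8,8])
  i=8: ✓ (all of [9,9])
  i=9: ✗ (fails at j=10)
Positions where it holds: {3, 7, 8} → 3.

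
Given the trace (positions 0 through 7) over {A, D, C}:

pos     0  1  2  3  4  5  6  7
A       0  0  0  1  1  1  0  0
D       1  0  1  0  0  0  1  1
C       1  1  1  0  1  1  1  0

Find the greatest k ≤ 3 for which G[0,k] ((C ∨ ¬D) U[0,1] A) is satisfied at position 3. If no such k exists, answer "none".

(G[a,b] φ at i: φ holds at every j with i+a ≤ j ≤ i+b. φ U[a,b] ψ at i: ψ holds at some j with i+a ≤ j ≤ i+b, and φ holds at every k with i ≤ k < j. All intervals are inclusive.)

((C ∨ ¬D) U[0,1] A) must hold from j=3 onward; find where it first fails.
  j=3: holds
  j=4: holds
  j=5: holds
  j=6: fails
Holds on [3,5], so largest k = 2.

2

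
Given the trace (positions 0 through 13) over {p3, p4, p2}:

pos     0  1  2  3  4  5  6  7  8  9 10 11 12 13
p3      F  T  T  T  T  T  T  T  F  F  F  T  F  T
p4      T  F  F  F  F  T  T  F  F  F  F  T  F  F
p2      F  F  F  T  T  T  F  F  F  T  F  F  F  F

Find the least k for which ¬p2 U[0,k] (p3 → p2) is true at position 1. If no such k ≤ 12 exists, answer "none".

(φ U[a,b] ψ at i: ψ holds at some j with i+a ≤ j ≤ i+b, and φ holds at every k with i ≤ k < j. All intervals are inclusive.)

Need earliest j ≥ 1 with (p3 → p2), and ¬p2 at every k in [1,j-1].
  j=1: rhs fails.
  j=2: rhs fails.
  j=3: rhs holds; lhs holds on [1,2]. k = 2.

2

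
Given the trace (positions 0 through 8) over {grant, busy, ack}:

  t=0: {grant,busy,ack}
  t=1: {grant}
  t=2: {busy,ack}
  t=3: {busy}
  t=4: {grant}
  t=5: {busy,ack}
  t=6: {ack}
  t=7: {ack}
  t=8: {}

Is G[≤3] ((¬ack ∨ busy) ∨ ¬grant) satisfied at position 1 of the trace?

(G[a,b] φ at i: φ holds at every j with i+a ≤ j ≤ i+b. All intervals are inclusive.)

Check ((¬ack ∨ busy) ∨ ¬grant) at every j in [1,4]:
  j=1: true
  j=2: true
  j=3: true
  j=4: true
All positions satisfy it → formula holds.

True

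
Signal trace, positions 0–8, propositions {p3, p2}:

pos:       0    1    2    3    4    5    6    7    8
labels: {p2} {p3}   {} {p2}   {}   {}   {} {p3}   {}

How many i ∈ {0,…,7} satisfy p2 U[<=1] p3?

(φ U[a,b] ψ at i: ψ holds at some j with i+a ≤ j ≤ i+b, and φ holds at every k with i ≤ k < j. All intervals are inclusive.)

Evaluate at each i in [0,7]:
  i=0: ✓ (rhs at j=1; lhs holds on [0,0])
  i=1: ✓ (rhs at j=1)
  i=2: ✗ (no rhs in [2,3])
  i=3: ✗ (no rhs in [3,4])
  i=4: ✗ (no rhs in [4,5])
  i=5: ✗ (no rhs in [5,6])
  i=6: ✗ (lhs fails at k=6 before rhs at j=7)
  i=7: ✓ (rhs at j=7)
Positions where it holds: {0, 1, 7} → 3.

3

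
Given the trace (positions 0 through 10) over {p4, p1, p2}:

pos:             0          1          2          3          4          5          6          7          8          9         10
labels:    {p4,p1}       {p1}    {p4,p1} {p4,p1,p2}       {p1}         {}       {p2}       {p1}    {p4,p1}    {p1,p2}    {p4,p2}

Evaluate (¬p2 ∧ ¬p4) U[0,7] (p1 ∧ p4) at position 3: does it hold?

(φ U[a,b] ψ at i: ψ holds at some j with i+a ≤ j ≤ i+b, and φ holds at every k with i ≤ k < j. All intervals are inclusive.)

Need some j in [3,10] with (p1 ∧ p4), and (¬p2 ∧ ¬p4) at every k in [3,j-1].
  j=3: (p1 ∧ p4) holds; no prefix to check → satisfied.

Yes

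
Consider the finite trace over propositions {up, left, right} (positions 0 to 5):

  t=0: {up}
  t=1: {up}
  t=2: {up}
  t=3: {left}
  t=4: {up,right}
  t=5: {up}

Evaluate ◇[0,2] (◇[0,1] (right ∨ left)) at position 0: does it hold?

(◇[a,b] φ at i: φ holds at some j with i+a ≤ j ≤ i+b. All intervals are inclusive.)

Check ◇[0,1] (right ∨ left) at each j in [0,2]:
  j=0: fails (none in [0,1])
  j=1: fails (none in [1,2])
  j=2: holds (witness at 3)
Found at j=2 → formula holds.

True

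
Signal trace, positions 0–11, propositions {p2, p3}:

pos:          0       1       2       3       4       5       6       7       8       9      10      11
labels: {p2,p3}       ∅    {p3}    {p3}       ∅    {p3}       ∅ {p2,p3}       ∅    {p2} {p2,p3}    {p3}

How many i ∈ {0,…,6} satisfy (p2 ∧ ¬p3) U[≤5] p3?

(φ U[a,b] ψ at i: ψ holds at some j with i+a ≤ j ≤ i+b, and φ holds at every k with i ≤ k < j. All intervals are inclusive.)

Evaluate at each i in [0,6]:
  i=0: ✓ (rhs at j=0)
  i=1: ✗ (lhs fails at k=1 before rhs at j=2)
  i=2: ✓ (rhs at j=2)
  i=3: ✓ (rhs at j=3)
  i=4: ✗ (lhs fails at k=4 before rhs at j=5)
  i=5: ✓ (rhs at j=5)
  i=6: ✗ (lhs fails at k=6 before rhs at j=7)
Positions where it holds: {0, 2, 3, 5} → 4.

4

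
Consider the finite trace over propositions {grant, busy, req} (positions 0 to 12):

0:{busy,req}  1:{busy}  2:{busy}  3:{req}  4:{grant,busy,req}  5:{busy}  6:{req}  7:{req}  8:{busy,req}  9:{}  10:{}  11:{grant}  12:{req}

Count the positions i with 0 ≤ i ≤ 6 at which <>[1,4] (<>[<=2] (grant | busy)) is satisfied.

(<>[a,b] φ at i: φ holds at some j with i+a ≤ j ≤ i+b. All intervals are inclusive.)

Evaluate at each i in [0,6]:
  i=0: ✓ (witness j=1)
  i=1: ✓ (witness j=2)
  i=2: ✓ (witness j=3)
  i=3: ✓ (witness j=4)
  i=4: ✓ (witness j=5)
  i=5: ✓ (witness j=6)
  i=6: ✓ (witness j=7)
Positions where it holds: {0, 1, 2, 3, 4, 5, 6} → 7.

7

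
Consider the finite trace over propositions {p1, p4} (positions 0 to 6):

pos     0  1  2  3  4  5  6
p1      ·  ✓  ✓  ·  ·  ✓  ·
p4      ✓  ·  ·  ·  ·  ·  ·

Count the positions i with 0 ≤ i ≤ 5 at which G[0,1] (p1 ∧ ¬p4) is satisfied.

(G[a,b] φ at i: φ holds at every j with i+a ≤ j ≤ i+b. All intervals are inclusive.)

1

Evaluate at each i in [0,5]:
  i=0: ✗ (fails at j=0)
  i=1: ✓ (all of [1,2])
  i=2: ✗ (fails at j=3)
  i=3: ✗ (fails at j=3)
  i=4: ✗ (fails at j=4)
  i=5: ✗ (fails at j=6)
Positions where it holds: {1} → 1.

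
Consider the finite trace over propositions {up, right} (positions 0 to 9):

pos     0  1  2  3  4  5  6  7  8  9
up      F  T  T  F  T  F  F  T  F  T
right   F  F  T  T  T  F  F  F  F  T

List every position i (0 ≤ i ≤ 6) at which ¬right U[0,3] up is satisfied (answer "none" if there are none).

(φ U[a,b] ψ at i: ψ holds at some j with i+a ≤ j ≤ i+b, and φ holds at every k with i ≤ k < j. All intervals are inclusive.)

Evaluate at each i in [0,6]:
  i=0: ✓ (rhs at j=1; lhs holds on [0,0])
  i=1: ✓ (rhs at j=1)
  i=2: ✓ (rhs at j=2)
  i=3: ✗ (lhs fails at k=3 before rhs at j=4)
  i=4: ✓ (rhs at j=4)
  i=5: ✓ (rhs at j=7; lhs holds on [5,6])
  i=6: ✓ (rhs at j=7; lhs holds on [6,6])

0, 1, 2, 4, 5, 6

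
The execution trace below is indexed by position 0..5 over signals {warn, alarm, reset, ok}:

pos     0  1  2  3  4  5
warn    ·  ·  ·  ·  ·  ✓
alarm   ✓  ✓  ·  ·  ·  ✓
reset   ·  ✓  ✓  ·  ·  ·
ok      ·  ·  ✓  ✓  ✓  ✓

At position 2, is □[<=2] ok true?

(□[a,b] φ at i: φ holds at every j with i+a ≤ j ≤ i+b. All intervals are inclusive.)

Yes

Check ok at every j in [2,4]:
  j=2: true
  j=3: true
  j=4: true
All positions satisfy it → formula holds.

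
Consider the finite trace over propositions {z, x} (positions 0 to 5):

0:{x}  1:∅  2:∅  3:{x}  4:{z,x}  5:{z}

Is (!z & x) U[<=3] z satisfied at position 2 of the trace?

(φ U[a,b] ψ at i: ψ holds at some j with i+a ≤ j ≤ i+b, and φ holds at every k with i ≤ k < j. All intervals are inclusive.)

Need some j in [2,5] with z, and (!z & x) at every k in [2,j-1].
  j=2: z false.
  j=3: z false.
  j=4: z holds, but (!z & x) fails at k=2 → not this j.
  j=5: z holds, but (!z & x) fails at k=2 → not this j.
No j in the window works → until fails.

No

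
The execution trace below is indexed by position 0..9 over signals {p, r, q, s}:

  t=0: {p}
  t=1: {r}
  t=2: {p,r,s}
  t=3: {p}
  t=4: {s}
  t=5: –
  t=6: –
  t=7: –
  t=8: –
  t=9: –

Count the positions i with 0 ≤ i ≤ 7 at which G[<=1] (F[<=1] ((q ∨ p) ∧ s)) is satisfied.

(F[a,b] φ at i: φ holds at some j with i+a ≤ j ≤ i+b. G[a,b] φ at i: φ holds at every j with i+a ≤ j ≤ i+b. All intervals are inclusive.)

Evaluate at each i in [0,7]:
  i=0: ✗ (fails at j=0)
  i=1: ✓ (all of [1,2])
  i=2: ✗ (fails at j=3)
  i=3: ✗ (fails at j=3)
  i=4: ✗ (fails at j=4)
  i=5: ✗ (fails at j=5)
  i=6: ✗ (fails at j=6)
  i=7: ✗ (fails at j=7)
Positions where it holds: {1} → 1.

1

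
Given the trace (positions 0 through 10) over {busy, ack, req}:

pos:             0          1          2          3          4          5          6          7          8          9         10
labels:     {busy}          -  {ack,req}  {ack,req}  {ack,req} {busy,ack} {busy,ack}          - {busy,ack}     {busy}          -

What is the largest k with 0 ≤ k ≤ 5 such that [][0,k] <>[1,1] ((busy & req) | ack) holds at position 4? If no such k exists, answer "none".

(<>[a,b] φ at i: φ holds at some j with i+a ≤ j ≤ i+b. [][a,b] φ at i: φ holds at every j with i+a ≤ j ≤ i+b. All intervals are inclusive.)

1

<>[1,1] ((busy & req) | ack) must hold from j=4 onward; find where it first fails.
  j=4: holds
  j=5: holds
  j=6: fails
Holds on [4,5], so largest k = 1.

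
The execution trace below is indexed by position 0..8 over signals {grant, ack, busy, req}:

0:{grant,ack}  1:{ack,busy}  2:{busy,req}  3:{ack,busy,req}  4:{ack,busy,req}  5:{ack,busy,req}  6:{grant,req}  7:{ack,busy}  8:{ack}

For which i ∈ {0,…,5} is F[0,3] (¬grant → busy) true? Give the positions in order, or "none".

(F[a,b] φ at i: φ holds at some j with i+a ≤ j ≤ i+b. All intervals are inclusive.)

0, 1, 2, 3, 4, 5

Evaluate at each i in [0,5]:
  i=0: ✓ (witness j=0)
  i=1: ✓ (witness j=1)
  i=2: ✓ (witness j=2)
  i=3: ✓ (witness j=3)
  i=4: ✓ (witness j=4)
  i=5: ✓ (witness j=5)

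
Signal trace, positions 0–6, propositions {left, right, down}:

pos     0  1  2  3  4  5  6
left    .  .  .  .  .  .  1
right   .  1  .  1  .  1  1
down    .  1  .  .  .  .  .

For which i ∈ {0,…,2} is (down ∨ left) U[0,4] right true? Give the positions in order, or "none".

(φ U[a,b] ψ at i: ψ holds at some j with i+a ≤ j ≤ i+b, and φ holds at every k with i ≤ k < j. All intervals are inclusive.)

Evaluate at each i in [0,2]:
  i=0: ✗ (lhs fails at k=0 before rhs at j=1)
  i=1: ✓ (rhs at j=1)
  i=2: ✗ (lhs fails at k=2 before rhs at j=3)

1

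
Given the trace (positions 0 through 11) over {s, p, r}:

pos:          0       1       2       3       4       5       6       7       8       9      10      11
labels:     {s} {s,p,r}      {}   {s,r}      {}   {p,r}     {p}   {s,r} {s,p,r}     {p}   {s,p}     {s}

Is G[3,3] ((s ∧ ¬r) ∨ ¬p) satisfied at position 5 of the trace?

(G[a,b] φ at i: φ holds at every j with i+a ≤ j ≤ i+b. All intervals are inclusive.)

Does not hold

Check ((s ∧ ¬r) ∨ ¬p) at every j in [8,8]:
  j=8: false
Fails at j=8 → formula fails.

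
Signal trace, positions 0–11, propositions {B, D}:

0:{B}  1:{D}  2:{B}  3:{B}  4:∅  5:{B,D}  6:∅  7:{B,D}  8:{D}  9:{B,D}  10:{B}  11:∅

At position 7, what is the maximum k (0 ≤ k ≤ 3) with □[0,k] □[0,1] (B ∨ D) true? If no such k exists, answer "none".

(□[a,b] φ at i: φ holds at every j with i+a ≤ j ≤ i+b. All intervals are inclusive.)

□[0,1] (B ∨ D) must hold from j=7 onward; find where it first fails.
  j=7: holds
  j=8: holds
  j=9: holds
  j=10: fails
Holds on [7,9], so largest k = 2.

2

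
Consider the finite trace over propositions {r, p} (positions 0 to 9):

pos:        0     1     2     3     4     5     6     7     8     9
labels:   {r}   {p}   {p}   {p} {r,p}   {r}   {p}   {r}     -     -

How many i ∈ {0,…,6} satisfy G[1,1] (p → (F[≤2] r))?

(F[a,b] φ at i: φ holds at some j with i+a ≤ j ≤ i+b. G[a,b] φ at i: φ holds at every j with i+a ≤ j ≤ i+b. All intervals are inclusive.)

Evaluate at each i in [0,6]:
  i=0: ✗ (fails at j=1)
  i=1: ✓ (all of [2,2])
  i=2: ✓ (all of [3,3])
  i=3: ✓ (all of [4,4])
  i=4: ✓ (all of [5,5])
  i=5: ✓ (all of [6,6])
  i=6: ✓ (all of [7,7])
Positions where it holds: {1, 2, 3, 4, 5, 6} → 6.

6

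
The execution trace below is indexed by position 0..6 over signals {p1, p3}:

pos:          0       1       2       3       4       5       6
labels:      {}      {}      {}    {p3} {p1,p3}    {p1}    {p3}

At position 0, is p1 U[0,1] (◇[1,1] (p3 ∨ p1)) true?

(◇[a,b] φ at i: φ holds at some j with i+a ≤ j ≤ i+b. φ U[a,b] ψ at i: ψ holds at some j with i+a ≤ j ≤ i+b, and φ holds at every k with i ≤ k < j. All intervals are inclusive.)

No

Need some j in [0,1] with ◇[1,1] (p3 ∨ p1), and p1 at every k in [0,j-1].
  j=0: ◇[1,1] (p3 ∨ p1) — fails (none in [1,1]).
  j=1: ◇[1,1] (p3 ∨ p1) — fails (none in [2,2]).
No j in the window works → until fails.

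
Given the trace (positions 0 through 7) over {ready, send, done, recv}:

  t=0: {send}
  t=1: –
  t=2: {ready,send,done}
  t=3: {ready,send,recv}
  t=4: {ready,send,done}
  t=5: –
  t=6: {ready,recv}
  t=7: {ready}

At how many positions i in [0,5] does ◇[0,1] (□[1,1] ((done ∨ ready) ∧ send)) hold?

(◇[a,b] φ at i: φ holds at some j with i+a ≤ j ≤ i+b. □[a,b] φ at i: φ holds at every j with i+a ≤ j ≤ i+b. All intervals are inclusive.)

4

Evaluate at each i in [0,5]:
  i=0: ✓ (witness j=1)
  i=1: ✓ (witness j=1)
  i=2: ✓ (witness j=2)
  i=3: ✓ (witness j=3)
  i=4: ✗ (none in [4,5])
  i=5: ✗ (none in [5,6])
Positions where it holds: {0, 1, 2, 3} → 4.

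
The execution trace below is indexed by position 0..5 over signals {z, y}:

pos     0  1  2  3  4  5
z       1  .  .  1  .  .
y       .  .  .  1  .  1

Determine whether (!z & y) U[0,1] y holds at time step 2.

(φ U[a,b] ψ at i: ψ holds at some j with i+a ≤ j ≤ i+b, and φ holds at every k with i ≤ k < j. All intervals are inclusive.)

Does not hold

Need some j in [2,3] with y, and (!z & y) at every k in [2,j-1].
  j=2: y false.
  j=3: y holds, but (!z & y) fails at k=2 → not this j.
No j in the window works → until fails.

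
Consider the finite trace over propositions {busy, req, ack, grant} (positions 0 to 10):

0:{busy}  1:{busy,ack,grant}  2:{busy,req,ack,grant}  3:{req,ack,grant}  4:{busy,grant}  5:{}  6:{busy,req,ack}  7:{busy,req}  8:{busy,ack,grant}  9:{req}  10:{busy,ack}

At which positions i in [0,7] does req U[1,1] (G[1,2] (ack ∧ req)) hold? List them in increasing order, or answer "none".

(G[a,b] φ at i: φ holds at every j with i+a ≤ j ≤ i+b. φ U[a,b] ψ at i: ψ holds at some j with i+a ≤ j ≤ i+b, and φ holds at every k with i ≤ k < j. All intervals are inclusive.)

none

Evaluate at each i in [0,7]:
  i=0: ✗ (lhs fails at k=0 before rhs at j=1)
  i=1: ✗ (no rhs in [2,2])
  i=2: ✗ (no rhs in [3,3])
  i=3: ✗ (no rhs in [4,4])
  i=4: ✗ (no rhs in [5,5])
  i=5: ✗ (no rhs in [6,6])
  i=6: ✗ (no rhs in [7,7])
  i=7: ✗ (no rhs in [8,8])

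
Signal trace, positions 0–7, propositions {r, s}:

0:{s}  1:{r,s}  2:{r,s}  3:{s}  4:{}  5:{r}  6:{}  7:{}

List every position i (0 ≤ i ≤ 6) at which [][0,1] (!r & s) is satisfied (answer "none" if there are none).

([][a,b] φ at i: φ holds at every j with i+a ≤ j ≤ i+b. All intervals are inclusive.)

Evaluate at each i in [0,6]:
  i=0: ✗ (fails at j=1)
  i=1: ✗ (fails at j=1)
  i=2: ✗ (fails at j=2)
  i=3: ✗ (fails at j=4)
  i=4: ✗ (fails at j=4)
  i=5: ✗ (fails at j=5)
  i=6: ✗ (fails at j=6)

none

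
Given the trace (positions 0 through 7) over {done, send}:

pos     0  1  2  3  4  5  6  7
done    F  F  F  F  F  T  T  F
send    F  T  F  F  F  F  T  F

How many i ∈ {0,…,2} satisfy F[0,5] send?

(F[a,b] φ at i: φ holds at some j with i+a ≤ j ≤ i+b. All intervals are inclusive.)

Evaluate at each i in [0,2]:
  i=0: ✓ (witness j=1)
  i=1: ✓ (witness j=1)
  i=2: ✓ (witness j=6)
Positions where it holds: {0, 1, 2} → 3.

3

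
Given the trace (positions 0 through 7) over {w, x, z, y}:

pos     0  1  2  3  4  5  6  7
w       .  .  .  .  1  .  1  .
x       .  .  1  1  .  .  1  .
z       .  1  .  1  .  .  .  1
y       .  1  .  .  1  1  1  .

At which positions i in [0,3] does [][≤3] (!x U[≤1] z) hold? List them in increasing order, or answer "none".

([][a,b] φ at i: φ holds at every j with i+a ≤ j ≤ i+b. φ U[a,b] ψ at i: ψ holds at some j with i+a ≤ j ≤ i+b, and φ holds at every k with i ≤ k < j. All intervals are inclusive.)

Evaluate at each i in [0,3]:
  i=0: ✗ (fails at j=2)
  i=1: ✗ (fails at j=2)
  i=2: ✗ (fails at j=2)
  i=3: ✗ (fails at j=4)

none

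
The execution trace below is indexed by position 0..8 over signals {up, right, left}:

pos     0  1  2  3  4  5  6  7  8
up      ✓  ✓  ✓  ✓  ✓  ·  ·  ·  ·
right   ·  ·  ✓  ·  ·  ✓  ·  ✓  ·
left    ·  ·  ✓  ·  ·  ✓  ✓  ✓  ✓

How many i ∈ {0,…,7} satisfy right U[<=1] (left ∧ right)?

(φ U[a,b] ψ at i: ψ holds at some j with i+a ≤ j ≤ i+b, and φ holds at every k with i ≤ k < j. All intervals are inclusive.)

3

Evaluate at each i in [0,7]:
  i=0: ✗ (no rhs in [0,1])
  i=1: ✗ (lhs fails at k=1 before rhs at j=2)
  i=2: ✓ (rhs at j=2)
  i=3: ✗ (no rhs in [3,4])
  i=4: ✗ (lhs fails at k=4 before rhs at j=5)
  i=5: ✓ (rhs at j=5)
  i=6: ✗ (lhs fails at k=6 before rhs at j=7)
  i=7: ✓ (rhs at j=7)
Positions where it holds: {2, 5, 7} → 3.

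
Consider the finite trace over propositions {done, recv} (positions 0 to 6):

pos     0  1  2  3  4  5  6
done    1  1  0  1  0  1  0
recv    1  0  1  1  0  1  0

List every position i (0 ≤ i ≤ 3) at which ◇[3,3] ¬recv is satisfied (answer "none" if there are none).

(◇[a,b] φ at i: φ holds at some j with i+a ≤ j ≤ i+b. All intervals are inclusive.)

Evaluate at each i in [0,3]:
  i=0: ✗ (none in [3,3])
  i=1: ✓ (witness j=4)
  i=2: ✗ (none in [5,5])
  i=3: ✓ (witness j=6)

1, 3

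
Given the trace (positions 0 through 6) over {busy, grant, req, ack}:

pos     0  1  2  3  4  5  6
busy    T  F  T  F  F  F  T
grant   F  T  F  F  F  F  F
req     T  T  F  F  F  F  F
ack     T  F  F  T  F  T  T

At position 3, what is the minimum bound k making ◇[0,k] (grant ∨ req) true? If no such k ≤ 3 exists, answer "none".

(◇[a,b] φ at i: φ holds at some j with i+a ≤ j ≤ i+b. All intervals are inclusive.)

Scan j = 3,4,… for (grant ∨ req):
  j=3: fails
  j=4: fails
  j=5: fails
  j=6: fails
No j in [3,6] satisfies it → none.

none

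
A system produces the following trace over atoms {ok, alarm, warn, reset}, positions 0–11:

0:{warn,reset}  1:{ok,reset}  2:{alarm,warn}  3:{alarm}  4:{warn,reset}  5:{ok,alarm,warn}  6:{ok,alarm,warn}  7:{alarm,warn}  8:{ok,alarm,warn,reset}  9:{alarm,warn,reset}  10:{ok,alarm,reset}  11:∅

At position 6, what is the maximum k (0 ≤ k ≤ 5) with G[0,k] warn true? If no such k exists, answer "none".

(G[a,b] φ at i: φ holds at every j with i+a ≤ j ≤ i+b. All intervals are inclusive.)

warn must hold from j=6 onward; find where it first fails.
  j=6: holds
  j=7: holds
  j=8: holds
  j=9: holds
  j=10: fails
Holds on [6,9], so largest k = 3.

3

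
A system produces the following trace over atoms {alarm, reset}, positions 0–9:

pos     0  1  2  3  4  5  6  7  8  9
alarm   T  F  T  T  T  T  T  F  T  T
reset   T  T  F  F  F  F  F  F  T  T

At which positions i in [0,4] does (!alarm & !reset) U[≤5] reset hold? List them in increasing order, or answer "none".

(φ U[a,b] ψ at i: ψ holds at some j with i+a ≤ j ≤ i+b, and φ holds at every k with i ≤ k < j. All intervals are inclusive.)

Evaluate at each i in [0,4]:
  i=0: ✓ (rhs at j=0)
  i=1: ✓ (rhs at j=1)
  i=2: ✗ (no rhs in [2,7])
  i=3: ✗ (lhs fails at k=3 before rhs at j=8)
  i=4: ✗ (lhs fails at k=4 before rhs at j=8)

0, 1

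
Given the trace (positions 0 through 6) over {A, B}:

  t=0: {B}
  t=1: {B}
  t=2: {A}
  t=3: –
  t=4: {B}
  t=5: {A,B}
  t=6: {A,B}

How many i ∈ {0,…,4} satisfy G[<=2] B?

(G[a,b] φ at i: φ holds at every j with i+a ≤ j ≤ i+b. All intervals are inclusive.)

Evaluate at each i in [0,4]:
  i=0: ✗ (fails at j=2)
  i=1: ✗ (fails at j=2)
  i=2: ✗ (fails at j=2)
  i=3: ✗ (fails at j=3)
  i=4: ✓ (all of [4,6])
Positions where it holds: {4} → 1.

1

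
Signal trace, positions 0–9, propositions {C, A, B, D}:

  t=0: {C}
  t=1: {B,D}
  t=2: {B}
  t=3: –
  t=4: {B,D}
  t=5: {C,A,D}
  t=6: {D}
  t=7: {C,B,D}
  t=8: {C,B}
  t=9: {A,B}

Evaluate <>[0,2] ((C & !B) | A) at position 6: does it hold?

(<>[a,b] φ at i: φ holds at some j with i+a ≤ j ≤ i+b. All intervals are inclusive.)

Check ((C & !B) | A) at each j in [6,8]:
  j=6: false
  j=7: false
  j=8: false
No position in the window satisfies it → formula fails.

No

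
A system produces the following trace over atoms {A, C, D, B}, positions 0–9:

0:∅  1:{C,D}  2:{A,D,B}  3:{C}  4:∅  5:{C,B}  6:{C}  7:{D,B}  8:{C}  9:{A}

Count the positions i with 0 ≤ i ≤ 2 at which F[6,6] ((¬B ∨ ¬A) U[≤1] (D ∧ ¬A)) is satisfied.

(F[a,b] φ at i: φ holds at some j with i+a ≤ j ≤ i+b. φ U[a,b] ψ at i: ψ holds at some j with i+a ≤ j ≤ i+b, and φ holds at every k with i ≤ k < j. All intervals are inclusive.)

Evaluate at each i in [0,2]:
  i=0: ✓ (witness j=6)
  i=1: ✓ (witness j=7)
  i=2: ✗ (none in [8,8])
Positions where it holds: {0, 1} → 2.

2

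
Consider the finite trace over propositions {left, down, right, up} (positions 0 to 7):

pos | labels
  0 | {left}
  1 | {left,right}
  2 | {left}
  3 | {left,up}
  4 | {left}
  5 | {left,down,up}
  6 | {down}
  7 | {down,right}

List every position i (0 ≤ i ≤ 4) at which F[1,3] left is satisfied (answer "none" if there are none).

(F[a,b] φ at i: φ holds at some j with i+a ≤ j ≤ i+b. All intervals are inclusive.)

Evaluate at each i in [0,4]:
  i=0: ✓ (witness j=1)
  i=1: ✓ (witness j=2)
  i=2: ✓ (witness j=3)
  i=3: ✓ (witness j=4)
  i=4: ✓ (witness j=5)

0, 1, 2, 3, 4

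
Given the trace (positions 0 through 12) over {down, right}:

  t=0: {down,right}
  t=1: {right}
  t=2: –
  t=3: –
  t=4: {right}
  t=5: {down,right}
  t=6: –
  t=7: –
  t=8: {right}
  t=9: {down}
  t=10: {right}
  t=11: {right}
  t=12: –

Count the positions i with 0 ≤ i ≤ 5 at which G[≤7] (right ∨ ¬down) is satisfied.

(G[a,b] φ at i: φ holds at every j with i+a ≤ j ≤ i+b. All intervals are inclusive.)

Evaluate at each i in [0,5]:
  i=0: ✓ (all of [0,7])
  i=1: ✓ (all of [1,8])
  i=2: ✗ (fails at j=9)
  i=3: ✗ (fails at j=9)
  i=4: ✗ (fails at j=9)
  i=5: ✗ (fails at j=9)
Positions where it holds: {0, 1} → 2.

2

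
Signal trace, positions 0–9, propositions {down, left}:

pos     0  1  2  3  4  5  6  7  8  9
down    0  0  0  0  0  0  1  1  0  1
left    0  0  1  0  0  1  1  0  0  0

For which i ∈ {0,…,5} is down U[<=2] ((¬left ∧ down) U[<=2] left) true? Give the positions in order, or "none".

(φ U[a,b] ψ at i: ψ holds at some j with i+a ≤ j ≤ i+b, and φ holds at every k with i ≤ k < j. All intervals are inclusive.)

2, 5

Evaluate at each i in [0,5]:
  i=0: ✗ (lhs fails at k=0 before rhs at j=2)
  i=1: ✗ (lhs fails at k=1 before rhs at j=2)
  i=2: ✓ (rhs at j=2)
  i=3: ✗ (lhs fails at k=3 before rhs at j=5)
  i=4: ✗ (lhs fails at k=4 before rhs at j=5)
  i=5: ✓ (rhs at j=5)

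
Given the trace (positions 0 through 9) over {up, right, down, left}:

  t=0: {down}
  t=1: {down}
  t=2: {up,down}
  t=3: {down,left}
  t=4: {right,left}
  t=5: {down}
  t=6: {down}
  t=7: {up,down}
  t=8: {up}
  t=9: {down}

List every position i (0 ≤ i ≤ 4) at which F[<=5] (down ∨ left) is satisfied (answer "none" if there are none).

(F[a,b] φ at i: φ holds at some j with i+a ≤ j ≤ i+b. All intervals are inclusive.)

0, 1, 2, 3, 4

Evaluate at each i in [0,4]:
  i=0: ✓ (witness j=0)
  i=1: ✓ (witness j=1)
  i=2: ✓ (witness j=2)
  i=3: ✓ (witness j=3)
  i=4: ✓ (witness j=4)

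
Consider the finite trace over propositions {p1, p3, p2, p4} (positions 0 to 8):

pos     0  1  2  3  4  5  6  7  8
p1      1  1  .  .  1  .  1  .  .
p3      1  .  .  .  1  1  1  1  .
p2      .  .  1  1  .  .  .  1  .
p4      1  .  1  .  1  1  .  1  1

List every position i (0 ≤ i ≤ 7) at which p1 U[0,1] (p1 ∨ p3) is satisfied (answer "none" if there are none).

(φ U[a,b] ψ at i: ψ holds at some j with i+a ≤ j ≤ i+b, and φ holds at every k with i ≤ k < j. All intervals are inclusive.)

0, 1, 4, 5, 6, 7

Evaluate at each i in [0,7]:
  i=0: ✓ (rhs at j=0)
  i=1: ✓ (rhs at j=1)
  i=2: ✗ (no rhs in [2,3])
  i=3: ✗ (lhs fails at k=3 before rhs at j=4)
  i=4: ✓ (rhs at j=4)
  i=5: ✓ (rhs at j=5)
  i=6: ✓ (rhs at j=6)
  i=7: ✓ (rhs at j=7)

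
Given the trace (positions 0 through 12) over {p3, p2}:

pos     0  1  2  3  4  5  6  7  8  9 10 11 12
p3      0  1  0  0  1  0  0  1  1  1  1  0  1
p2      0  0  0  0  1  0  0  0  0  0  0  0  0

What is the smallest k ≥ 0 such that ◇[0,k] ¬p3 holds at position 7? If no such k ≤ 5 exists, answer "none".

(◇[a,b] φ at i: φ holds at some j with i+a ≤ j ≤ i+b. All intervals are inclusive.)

Scan j = 7,8,… for ¬p3:
  j=7: fails
  j=8: fails
  j=9: fails
  j=10: fails
  j=11: holds
First hit at j=11, so smallest k = 11-7 = 4.

4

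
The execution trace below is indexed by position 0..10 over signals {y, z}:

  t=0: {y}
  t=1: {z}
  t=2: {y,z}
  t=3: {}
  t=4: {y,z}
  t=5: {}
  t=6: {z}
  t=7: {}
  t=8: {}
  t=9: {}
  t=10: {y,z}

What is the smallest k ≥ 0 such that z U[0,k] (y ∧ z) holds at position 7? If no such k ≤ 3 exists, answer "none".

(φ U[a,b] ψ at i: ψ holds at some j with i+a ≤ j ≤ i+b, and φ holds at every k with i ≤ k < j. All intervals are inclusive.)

Need earliest j ≥ 7 with (y ∧ z), and z at every k in [7,j-1].
  j=7: rhs fails.
  j=8: rhs fails.
  j=9: rhs fails.
  j=10: rhs holds but lhs fails at k=7.
No witness within the range → none.

none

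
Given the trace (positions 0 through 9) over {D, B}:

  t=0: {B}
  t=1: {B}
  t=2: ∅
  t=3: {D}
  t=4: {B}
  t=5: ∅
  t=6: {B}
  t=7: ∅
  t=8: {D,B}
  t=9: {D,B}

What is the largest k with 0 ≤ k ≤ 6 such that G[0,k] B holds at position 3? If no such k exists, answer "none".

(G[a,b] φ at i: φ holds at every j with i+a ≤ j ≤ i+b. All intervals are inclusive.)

none

B must hold from j=3 onward; find where it first fails.
  j=3: fails → no k works.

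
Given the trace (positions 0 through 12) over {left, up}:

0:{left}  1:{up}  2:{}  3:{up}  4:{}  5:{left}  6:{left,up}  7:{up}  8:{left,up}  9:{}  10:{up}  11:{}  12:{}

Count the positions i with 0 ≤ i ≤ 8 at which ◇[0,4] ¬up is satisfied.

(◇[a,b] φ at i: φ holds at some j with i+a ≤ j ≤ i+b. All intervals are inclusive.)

9

Evaluate at each i in [0,8]:
  i=0: ✓ (witness j=0)
  i=1: ✓ (witness j=2)
  i=2: ✓ (witness j=2)
  i=3: ✓ (witness j=4)
  i=4: ✓ (witness j=4)
  i=5: ✓ (witness j=5)
  i=6: ✓ (witness j=9)
  i=7: ✓ (witness j=9)
  i=8: ✓ (witness j=9)
Positions where it holds: {0, 1, 2, 3, 4, 5, 6, 7, 8} → 9.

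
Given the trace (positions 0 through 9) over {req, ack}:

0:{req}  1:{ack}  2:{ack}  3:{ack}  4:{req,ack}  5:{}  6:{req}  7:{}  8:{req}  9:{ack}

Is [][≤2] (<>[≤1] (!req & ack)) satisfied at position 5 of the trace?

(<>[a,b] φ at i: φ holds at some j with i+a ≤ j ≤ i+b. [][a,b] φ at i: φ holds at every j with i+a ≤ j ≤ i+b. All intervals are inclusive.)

False

Check <>[≤1] (!req & ack) at every j in [5,7]:
  j=5: fails (none in [5,6])
  j=6: fails (none in [6,7])
  j=7: fails (none in [7,8])
Fails at j=5 → formula fails.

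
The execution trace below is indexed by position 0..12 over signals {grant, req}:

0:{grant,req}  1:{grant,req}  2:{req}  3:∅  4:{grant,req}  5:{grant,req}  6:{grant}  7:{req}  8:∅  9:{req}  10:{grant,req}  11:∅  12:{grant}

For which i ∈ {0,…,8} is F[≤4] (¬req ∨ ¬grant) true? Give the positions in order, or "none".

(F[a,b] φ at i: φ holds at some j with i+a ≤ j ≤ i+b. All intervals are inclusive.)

Evaluate at each i in [0,8]:
  i=0: ✓ (witness j=2)
  i=1: ✓ (witness j=2)
  i=2: ✓ (witness j=2)
  i=3: ✓ (witness j=3)
  i=4: ✓ (witness j=6)
  i=5: ✓ (witness j=6)
  i=6: ✓ (witness j=6)
  i=7: ✓ (witness j=7)
  i=8: ✓ (witness j=8)

0, 1, 2, 3, 4, 5, 6, 7, 8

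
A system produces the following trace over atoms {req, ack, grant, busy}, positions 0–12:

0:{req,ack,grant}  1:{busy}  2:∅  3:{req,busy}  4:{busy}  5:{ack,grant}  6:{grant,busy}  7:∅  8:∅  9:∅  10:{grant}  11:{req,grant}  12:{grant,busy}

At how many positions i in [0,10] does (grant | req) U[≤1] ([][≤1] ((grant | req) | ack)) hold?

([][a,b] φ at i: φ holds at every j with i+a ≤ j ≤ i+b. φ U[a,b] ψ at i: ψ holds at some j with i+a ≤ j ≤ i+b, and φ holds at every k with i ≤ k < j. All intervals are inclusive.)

Evaluate at each i in [0,10]:
  i=0: ✗ (no rhs in [0,1])
  i=1: ✗ (no rhs in [1,2])
  i=2: ✗ (no rhs in [2,3])
  i=3: ✗ (no rhs in [3,4])
  i=4: ✗ (lhs fails at k=4 before rhs at j=5)
  i=5: ✓ (rhs at j=5)
  i=6: ✗ (no rhs in [6,7])
  i=7: ✗ (no rhs in [7,8])
  i=8: ✗ (no rhs in [8,9])
  i=9: ✗ (lhs fails at k=9 before rhs at j=10)
  i=10: ✓ (rhs at j=10)
Positions where it holds: {5, 10} → 2.

2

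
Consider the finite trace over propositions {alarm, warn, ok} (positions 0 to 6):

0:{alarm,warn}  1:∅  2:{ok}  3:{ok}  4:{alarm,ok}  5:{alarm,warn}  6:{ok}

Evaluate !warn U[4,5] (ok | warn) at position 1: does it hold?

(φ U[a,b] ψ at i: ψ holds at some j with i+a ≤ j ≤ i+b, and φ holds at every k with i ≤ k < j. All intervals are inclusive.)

Need some j in [5,6] with (ok | warn), and !warn at every k in [1,j-1].
  j=5: (ok | warn) holds; !warn holds at every k in [1,4] → satisfied.

Holds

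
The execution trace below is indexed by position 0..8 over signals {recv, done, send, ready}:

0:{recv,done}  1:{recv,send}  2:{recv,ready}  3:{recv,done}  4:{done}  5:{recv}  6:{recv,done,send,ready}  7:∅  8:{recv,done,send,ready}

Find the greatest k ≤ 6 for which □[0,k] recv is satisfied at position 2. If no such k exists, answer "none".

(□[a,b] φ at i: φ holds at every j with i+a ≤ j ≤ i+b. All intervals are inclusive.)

recv must hold from j=2 onward; find where it first fails.
  j=2: holds
  j=3: holds
  j=4: fails
Holds on [2,3], so largest k = 1.

1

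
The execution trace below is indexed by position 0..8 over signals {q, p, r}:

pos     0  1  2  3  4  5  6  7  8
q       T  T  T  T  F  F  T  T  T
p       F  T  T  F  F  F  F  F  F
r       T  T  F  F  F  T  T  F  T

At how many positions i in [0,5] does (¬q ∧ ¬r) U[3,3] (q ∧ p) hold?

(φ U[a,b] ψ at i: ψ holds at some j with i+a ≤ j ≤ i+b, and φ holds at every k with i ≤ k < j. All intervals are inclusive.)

Evaluate at each i in [0,5]:
  i=0: ✗ (no rhs in [3,3])
  i=1: ✗ (no rhs in [4,4])
  i=2: ✗ (no rhs in [5,5])
  i=3: ✗ (no rhs in [6,6])
  i=4: ✗ (no rhs in [7,7])
  i=5: ✗ (no rhs in [8,8])
Positions where it holds: {} → 0.

0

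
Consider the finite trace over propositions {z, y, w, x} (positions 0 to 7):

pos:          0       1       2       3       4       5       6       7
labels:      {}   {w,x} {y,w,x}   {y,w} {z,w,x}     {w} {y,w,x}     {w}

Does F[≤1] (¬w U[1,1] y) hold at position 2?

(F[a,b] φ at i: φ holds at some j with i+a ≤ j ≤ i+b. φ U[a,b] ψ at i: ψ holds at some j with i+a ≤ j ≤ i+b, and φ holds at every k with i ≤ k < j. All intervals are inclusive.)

Check (¬w U[1,1] y) at each j in [2,3]:
  j=2: fails
  j=3: fails
No position in the window satisfies it → formula fails.

False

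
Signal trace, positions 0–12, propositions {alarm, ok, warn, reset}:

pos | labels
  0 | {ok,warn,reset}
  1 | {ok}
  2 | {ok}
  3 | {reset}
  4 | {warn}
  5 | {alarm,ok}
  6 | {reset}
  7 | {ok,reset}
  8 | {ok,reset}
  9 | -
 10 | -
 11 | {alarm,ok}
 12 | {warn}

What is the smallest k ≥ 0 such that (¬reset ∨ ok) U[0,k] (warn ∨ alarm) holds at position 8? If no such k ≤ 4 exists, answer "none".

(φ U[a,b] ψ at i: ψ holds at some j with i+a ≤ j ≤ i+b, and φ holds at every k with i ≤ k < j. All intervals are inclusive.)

Need earliest j ≥ 8 with (warn ∨ alarm), and (¬reset ∨ ok) at every k in [8,j-1].
  j=8: rhs fails.
  j=9: rhs fails.
  j=10: rhs fails.
  j=11: rhs holds; lhs holds on [8,10]. k = 3.

3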